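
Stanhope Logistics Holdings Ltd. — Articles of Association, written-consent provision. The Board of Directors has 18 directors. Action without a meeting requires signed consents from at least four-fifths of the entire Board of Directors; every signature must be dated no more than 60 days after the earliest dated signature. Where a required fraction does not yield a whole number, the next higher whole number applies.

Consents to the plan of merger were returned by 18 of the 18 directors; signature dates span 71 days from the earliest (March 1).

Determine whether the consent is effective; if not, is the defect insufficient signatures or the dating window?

Not effective — dating-window requirement not satisfied.

Signatures required: at least four-fifths of 18 — 4/5 of 18 = 14.40, rounded up to 15, so 15 needed; 18 signed. Sufficient.
Dating window: the latest signature is 71 days after the earliest; the limit is 60 days. Outside the window.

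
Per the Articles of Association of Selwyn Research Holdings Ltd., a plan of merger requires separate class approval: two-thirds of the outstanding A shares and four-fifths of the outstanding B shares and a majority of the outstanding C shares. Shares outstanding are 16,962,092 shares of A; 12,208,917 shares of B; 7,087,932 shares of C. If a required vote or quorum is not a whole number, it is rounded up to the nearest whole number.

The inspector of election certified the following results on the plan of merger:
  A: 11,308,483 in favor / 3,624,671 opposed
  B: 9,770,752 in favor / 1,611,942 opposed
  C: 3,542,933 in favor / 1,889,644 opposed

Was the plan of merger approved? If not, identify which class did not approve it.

A: 2/3 of 16962092 = 11308061.33, rounded up to 11308062; 11,308,062 required, 11,308,483 in favor — approved.
B: 4/5 of 12208917 = 9767133.60, rounded up to 9767134; 9,767,134 required, 9,770,752 in favor — approved.
C: a majority of 7087932 is 3543967; 3,543,967 required, 3,542,933 in favor — not approved.

Not approved — the C shares did not give the required vote.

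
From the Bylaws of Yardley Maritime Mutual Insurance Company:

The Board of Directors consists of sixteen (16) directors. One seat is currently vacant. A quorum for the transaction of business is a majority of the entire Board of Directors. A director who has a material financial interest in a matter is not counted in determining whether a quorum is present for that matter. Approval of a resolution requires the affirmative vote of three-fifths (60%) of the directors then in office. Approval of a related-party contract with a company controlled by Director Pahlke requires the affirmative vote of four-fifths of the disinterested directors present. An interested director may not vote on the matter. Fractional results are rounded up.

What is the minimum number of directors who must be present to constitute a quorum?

9

A majority of 16 is 9.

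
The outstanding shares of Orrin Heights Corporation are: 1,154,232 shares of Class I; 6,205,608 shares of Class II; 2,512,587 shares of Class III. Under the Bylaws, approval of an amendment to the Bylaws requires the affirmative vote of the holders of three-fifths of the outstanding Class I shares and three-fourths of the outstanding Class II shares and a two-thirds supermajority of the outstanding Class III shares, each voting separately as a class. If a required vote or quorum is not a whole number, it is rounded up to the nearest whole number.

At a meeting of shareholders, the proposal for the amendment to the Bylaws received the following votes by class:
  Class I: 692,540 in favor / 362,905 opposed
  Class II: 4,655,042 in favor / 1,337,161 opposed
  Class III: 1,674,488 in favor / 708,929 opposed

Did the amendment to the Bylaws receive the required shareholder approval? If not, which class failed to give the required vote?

Not approved — the Class III shares did not give the required vote.

Class I: 3/5 of 1154232 = 692539.20, rounded up to 692540; 692,540 required, 692,540 in favor — approved.
Class II: 3/4 of 6205608 = 4654206; 4,654,206 required, 4,655,042 in favor — approved.
Class III: 2/3 of 2512587 = 1675058; 1,675,058 required, 1,674,488 in favor — not approved.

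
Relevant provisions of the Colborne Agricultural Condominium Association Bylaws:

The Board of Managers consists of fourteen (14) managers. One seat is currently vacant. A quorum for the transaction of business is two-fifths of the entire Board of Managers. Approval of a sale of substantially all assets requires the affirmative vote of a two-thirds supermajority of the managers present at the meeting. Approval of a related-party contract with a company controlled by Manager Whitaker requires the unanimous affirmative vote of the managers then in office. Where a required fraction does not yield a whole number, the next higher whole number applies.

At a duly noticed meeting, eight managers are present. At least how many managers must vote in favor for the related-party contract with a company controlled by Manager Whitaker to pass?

13

The related-party contract with a company controlled by Manager Whitaker requires the unanimous vote of the managers then in office (13).
Unanimous means all 13.
(Only 8 can vote, so the related-party contract with a company controlled by Manager Whitaker cannot pass at this meeting, but the required vote is still 13.)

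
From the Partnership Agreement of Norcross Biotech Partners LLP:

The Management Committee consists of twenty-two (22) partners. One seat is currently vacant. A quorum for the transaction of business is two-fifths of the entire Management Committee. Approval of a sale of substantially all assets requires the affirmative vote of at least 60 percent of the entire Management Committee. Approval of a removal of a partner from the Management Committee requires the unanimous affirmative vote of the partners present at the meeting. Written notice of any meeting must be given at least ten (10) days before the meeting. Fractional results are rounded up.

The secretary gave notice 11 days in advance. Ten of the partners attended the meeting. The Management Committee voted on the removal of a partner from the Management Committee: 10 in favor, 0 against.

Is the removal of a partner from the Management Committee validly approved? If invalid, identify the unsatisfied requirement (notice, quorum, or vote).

Notice: 11 days given; 10 required (11 ≥ 10). Satisfied.
Quorum: 10 present; quorum is 9. Satisfied.
Vote: the removal of a partner from the Management Committee requires the unanimous vote of the partners present (10). Unanimous means all 10, so 10 affirmative votes are needed; 10 voted in favor. Satisfied.

Valid — all requirements satisfied.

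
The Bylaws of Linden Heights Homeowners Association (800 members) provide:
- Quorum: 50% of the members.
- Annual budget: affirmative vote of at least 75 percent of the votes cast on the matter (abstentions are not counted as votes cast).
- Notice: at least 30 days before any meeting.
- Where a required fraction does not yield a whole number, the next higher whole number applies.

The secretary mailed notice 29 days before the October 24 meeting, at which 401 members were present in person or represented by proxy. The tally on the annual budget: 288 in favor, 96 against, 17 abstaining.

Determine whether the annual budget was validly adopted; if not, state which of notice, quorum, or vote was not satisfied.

Invalid — notice requirement not satisfied.

Notice: 29 days given; 30 required. Not satisfied.
Quorum: 50% of 800 = 400; 401 present. Satisfied.
Vote: requires three-fourths of the votes cast (401 − 17 abstaining = 384); 3/4 of 384 = 288, so 288 needed; 288 in favor. Satisfied.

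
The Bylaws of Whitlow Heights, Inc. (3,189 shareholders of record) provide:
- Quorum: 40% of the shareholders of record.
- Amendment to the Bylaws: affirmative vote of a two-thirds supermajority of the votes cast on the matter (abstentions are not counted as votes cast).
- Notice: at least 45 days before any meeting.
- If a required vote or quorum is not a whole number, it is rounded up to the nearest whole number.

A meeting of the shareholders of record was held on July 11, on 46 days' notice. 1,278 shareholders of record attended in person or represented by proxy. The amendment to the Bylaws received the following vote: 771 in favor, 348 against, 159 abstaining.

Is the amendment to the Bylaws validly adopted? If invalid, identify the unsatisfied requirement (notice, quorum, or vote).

Notice: 46 days given; 45 required. Satisfied.
Quorum: 40% of 3,189 = 1,275.60, rounded up to 1,276; 1,278 present. Satisfied.
Vote: requires two-thirds of the votes cast (1,278 − 159 abstaining = 1,119); 2/3 of 1119 = 746, so 746 needed; 771 in favor. Satisfied.

Valid — all requirements satisfied.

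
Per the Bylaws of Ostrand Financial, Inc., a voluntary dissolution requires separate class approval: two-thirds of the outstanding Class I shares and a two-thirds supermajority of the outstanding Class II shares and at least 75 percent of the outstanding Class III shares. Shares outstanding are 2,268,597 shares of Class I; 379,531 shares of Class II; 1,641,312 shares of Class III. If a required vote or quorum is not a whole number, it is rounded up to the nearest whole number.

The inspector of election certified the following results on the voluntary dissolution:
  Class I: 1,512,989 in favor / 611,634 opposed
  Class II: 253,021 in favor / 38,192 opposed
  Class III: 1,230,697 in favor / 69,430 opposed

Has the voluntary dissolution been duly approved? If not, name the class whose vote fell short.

Class I: 2/3 of 2268597 = 1512398; 1,512,398 required, 1,512,989 in favor — approved.
Class II: 2/3 of 379531 = 253020.67, rounded up to 253021; 253,021 required, 253,021 in favor — approved.
Class III: 3/4 of 1641312 = 1230984; 1,230,984 required, 1,230,697 in favor — not approved.

Not approved — the Class III shares did not give the required vote.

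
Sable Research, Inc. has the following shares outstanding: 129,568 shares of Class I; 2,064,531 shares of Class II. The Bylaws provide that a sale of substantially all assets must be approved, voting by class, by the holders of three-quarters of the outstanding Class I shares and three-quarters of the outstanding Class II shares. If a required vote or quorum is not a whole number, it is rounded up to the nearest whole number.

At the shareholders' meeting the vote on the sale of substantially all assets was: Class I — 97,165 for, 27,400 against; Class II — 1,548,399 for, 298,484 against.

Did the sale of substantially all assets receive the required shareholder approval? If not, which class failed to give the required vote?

Class I: 3/4 of 129568 = 97176; 97,176 required, 97,165 in favor — not approved.
Class II: 3/4 of 2064531 = 1548398.25, rounded up to 1548399; 1,548,399 required, 1,548,399 in favor — approved.

Not approved — the Class I shares did not give the required vote.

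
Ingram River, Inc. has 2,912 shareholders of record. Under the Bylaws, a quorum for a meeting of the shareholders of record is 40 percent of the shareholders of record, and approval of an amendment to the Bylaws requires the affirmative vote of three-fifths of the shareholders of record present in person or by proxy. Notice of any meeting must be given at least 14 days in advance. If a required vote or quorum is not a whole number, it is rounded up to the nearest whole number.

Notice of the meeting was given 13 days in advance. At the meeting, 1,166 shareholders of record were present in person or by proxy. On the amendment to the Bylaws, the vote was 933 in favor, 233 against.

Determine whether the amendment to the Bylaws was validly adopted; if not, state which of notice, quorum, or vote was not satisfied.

Invalid — notice requirement not satisfied.

Notice: 13 days given; 14 required. Not satisfied.
Quorum: 40% of 2,912 = 1,164.80, rounded up to 1,165; 1,166 present. Satisfied.
Vote: requires three-fifths of those present (1,166); 3/5 of 1166 = 699.60, rounded up to 700, so 700 needed; 933 in favor. Satisfied.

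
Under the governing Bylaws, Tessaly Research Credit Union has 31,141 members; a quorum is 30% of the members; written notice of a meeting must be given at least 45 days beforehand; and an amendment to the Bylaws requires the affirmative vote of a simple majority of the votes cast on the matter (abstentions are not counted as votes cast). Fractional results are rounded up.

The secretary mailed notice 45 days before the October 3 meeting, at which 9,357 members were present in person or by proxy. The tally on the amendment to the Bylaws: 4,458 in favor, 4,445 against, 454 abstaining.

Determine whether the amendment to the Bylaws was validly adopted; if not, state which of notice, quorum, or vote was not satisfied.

Valid — all requirements satisfied.

Notice: 45 days given; 45 required. Satisfied.
Quorum: 30% of 31,141 = 9,342.30, rounded up to 9,343; 9,357 present. Satisfied.
Vote: requires a majority of the votes cast (9,357 − 454 abstaining = 8,903); a majority of 8903 is 4452, so 4,452 needed; 4,458 in favor. Satisfied.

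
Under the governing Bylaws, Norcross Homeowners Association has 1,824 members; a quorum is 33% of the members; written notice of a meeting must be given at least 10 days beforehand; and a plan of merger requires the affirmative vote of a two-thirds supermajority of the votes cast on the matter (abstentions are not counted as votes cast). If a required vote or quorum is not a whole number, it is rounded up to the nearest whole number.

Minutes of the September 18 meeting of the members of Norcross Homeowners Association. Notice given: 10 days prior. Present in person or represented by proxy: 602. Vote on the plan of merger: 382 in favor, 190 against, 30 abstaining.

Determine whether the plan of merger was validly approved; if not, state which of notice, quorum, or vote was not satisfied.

Valid — all requirements satisfied.

Notice: 10 days given; 10 required. Satisfied.
Quorum: 33% of 1,824 = 601.92, rounded up to 602; 602 present. Satisfied.
Vote: requires two-thirds of the votes cast (602 − 30 abstaining = 572); 2/3 of 572 = 381.33, rounded up to 382, so 382 needed; 382 in favor. Satisfied.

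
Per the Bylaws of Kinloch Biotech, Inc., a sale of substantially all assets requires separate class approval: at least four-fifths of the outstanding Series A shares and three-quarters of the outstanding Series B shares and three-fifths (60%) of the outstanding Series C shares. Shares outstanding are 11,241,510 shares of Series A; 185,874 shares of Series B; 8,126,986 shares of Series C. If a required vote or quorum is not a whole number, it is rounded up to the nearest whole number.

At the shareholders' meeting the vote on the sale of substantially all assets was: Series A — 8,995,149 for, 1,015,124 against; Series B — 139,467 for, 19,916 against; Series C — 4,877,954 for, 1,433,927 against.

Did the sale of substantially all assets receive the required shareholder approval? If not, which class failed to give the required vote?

Series A: 4/5 of 11241510 = 8993208; 8,993,208 required, 8,995,149 in favor — approved.
Series B: 3/4 of 185874 = 139405.50, rounded up to 139406; 139,406 required, 139,467 in favor — approved.
Series C: 3/5 of 8126986 = 4876191.60, rounded up to 4876192; 4,876,192 required, 4,877,954 in favor — approved.

Approved — every class gave the required vote.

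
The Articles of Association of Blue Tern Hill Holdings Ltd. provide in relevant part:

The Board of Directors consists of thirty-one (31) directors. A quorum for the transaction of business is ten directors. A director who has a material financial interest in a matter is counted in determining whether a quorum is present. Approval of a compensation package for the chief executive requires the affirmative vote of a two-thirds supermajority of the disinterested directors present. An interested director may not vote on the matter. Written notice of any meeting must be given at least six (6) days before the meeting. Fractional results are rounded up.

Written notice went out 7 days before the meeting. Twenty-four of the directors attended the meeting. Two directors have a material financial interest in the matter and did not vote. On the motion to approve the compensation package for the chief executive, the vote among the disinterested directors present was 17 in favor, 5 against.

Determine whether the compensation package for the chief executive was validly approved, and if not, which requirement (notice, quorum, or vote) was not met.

Valid — all requirements satisfied.

Notice: 7 days given; 6 required (7 ≥ 6). Satisfied.
Quorum: 24 present (interested directors count toward quorum); quorum is 10. Satisfied.
Vote: the compensation package for the chief executive requires two-thirds of the disinterested directors present (24 − 2 = 22). 2/3 of 22 = 14.67, rounded up to 15, so 15 affirmative votes are needed; 17 voted in favor. Satisfied.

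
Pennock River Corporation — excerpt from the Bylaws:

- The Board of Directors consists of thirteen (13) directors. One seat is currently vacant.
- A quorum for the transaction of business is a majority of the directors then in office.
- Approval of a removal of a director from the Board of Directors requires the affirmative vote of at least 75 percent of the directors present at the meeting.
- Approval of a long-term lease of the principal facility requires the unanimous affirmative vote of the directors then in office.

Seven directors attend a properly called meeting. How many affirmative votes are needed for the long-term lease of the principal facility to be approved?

The long-term lease of the principal facility requires the unanimous vote of the directors then in office (12).
Unanimous means all 12.
(Only 7 can vote, so the long-term lease of the principal facility cannot pass at this meeting, but the required vote is still 12.)

12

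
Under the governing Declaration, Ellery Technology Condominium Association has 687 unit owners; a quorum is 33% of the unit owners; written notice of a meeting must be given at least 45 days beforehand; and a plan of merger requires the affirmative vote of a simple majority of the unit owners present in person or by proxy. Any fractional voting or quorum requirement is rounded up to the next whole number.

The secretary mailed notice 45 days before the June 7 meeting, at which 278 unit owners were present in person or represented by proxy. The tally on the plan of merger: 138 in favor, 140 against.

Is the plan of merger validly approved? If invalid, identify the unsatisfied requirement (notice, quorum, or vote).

Invalid — vote requirement not satisfied.

Notice: 45 days given; 45 required. Satisfied.
Quorum: 33% of 687 = 226.71, rounded up to 227; 278 present. Satisfied.
Vote: requires a majority of those present (278); a majority of 278 is 140, so 140 needed; 138 in favor. Not satisfied.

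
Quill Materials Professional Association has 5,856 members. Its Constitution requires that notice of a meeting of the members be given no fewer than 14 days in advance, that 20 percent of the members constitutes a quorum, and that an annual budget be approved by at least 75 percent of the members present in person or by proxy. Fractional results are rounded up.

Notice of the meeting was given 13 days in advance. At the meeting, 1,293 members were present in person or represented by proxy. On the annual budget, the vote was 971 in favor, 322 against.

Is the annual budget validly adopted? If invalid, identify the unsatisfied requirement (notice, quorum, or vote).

Notice: 13 days given; 14 required. Not satisfied.
Quorum: 20% of 5,856 = 1,171.20, rounded up to 1,172; 1,293 present. Satisfied.
Vote: requires three-fourths of those present (1,293); 3/4 of 1293 = 969.75, rounded up to 970, so 970 needed; 971 in favor. Satisfied.

Invalid — notice requirement not satisfied.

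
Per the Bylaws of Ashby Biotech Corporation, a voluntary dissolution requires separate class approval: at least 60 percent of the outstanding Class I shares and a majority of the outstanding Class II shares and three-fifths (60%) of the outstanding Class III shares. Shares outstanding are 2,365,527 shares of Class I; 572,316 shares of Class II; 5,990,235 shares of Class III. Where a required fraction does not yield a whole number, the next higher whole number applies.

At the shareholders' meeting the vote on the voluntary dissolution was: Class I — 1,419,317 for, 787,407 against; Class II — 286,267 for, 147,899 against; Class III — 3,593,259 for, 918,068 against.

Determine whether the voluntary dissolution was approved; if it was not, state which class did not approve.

Class I: 3/5 of 2365527 = 1419316.20, rounded up to 1419317; 1,419,317 required, 1,419,317 in favor — approved.
Class II: a majority of 572316 is 286159; 286,159 required, 286,267 in favor — approved.
Class III: 3/5 of 5990235 = 3594141; 3,594,141 required, 3,593,259 in favor — not approved.

Not approved — the Class III shares did not give the required vote.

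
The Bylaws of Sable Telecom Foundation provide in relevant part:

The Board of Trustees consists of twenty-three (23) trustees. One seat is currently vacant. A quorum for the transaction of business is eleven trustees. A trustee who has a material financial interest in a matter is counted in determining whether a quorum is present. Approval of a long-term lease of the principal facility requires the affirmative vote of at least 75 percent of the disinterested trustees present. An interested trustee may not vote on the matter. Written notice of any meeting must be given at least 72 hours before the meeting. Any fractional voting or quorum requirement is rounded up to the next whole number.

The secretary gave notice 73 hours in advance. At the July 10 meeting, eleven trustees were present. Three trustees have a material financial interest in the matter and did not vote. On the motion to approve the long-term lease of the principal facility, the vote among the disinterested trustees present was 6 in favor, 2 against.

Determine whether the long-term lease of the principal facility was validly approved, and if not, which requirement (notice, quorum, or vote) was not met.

Notice: 73 hours given; 72 required (73 ≥ 72). Satisfied.
Quorum: 11 present (interested trustees count toward quorum); quorum is 11. Satisfied.
Vote: the long-term lease of the principal facility requires three-fourths of the disinterested trustees present (11 − 3 = 8). 3/4 of 8 = 6, so 6 affirmative votes are needed; 6 voted in favor. Satisfied.

Valid — all requirements satisfied.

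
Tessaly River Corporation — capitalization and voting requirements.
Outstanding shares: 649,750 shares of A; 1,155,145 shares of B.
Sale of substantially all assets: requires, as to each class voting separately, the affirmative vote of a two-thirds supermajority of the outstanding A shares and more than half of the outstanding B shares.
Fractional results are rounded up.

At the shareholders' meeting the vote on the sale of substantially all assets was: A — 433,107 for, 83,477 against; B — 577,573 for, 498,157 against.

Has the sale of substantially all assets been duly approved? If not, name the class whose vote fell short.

Not approved — the A shares did not give the required vote.

A: 2/3 of 649750 = 433166.67, rounded up to 433167; 433,167 required, 433,107 in favor — not approved.
B: a majority of 1155145 is 577573; 577,573 required, 577,573 in favor — approved.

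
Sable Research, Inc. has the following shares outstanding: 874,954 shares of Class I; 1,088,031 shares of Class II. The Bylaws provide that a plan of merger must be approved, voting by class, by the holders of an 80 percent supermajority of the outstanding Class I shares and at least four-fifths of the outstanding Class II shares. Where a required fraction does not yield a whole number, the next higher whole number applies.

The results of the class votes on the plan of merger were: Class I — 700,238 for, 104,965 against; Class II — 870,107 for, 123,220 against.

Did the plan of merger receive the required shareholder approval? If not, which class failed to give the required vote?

Not approved — the Class II shares did not give the required vote.

Class I: 4/5 of 874954 = 699963.20, rounded up to 699964; 699,964 required, 700,238 in favor — approved.
Class II: 4/5 of 1088031 = 870424.80, rounded up to 870425; 870,425 required, 870,107 in favor — not approved.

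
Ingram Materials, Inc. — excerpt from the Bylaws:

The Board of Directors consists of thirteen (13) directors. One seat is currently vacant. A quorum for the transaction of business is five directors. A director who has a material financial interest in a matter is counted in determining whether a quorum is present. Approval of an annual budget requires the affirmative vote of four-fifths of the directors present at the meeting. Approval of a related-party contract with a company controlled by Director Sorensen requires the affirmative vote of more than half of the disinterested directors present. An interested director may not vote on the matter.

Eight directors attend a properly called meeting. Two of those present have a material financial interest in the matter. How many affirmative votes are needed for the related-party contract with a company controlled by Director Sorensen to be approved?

4

The related-party contract with a company controlled by Director Sorensen requires a majority of the disinterested directors present (8 − 2 = 6).
A majority of 6 is 4.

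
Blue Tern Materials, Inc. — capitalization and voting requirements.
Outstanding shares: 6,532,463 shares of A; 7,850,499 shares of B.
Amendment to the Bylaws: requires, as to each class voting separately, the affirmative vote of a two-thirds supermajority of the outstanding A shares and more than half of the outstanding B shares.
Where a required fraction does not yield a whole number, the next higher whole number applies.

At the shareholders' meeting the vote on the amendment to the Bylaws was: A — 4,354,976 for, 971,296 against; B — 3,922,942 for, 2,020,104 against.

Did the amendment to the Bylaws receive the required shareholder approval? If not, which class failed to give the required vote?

Not approved — the B shares did not give the required vote.

A: 2/3 of 6532463 = 4354975.33, rounded up to 4354976; 4,354,976 required, 4,354,976 in favor — approved.
B: a majority of 7850499 is 3925250; 3,925,250 required, 3,922,942 in favor — not approved.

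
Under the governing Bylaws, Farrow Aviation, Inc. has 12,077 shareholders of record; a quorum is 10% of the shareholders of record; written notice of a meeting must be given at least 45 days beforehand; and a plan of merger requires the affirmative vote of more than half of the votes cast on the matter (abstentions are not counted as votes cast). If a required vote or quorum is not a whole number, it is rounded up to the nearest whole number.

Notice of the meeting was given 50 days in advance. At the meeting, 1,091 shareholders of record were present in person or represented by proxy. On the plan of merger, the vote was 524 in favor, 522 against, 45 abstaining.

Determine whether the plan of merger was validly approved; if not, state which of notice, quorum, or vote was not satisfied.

Invalid — quorum requirement not satisfied.

Notice: 50 days given; 45 required. Satisfied.
Quorum: 10% of 12,077 = 1,207.70, rounded up to 1,208; 1,091 present. Not satisfied.
Vote: requires a majority of the votes cast (1,091 − 45 abstaining = 1,046); a majority of 1046 is 524, so 524 needed; 524 in favor. Satisfied.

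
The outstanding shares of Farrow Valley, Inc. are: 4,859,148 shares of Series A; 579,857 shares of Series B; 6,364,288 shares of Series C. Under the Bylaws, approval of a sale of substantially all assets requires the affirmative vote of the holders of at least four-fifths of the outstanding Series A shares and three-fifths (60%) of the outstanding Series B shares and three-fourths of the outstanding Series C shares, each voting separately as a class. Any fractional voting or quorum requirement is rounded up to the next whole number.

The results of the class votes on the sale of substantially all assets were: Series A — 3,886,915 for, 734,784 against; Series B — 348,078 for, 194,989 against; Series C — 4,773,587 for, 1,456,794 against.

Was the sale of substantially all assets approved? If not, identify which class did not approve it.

Series A: 4/5 of 4859148 = 3887318.40, rounded up to 3887319; 3,887,319 required, 3,886,915 in favor — not approved.
Series B: 3/5 of 579857 = 347914.20, rounded up to 347915; 347,915 required, 348,078 in favor — approved.
Series C: 3/4 of 6364288 = 4773216; 4,773,216 required, 4,773,587 in favor — approved.

Not approved — the Series A shares did not give the required vote.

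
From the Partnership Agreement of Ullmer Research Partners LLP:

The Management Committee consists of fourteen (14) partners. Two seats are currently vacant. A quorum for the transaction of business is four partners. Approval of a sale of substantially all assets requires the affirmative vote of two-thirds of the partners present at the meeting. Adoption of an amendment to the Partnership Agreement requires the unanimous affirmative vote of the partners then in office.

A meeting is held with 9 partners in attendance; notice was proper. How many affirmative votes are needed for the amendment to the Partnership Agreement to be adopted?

12

The amendment to the Partnership Agreement requires the unanimous vote of the partners then in office (12).
Unanimous means all 12.
(Only 9 can vote, so the amendment to the Partnership Agreement cannot pass at this meeting, but the required vote is still 12.)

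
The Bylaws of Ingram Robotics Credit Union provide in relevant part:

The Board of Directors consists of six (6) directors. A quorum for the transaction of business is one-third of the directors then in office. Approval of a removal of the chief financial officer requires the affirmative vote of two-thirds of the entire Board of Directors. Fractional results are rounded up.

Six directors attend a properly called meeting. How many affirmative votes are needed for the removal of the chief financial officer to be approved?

4

The removal of the chief financial officer requires two-thirds of the entire Board of Directors (6).
2/3 of 6 = 4.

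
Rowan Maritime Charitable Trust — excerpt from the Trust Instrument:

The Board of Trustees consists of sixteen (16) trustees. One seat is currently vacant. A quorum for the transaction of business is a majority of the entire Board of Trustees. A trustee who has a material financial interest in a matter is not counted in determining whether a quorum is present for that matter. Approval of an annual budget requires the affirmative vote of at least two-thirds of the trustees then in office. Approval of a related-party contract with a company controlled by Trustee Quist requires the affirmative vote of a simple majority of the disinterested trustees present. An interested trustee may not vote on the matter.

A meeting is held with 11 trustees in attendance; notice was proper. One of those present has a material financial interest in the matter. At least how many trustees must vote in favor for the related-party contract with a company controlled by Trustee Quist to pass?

The related-party contract with a company controlled by Trustee Quist requires a majority of the disinterested trustees present (11 − 1 = 10).
A majority of 10 is 6.

6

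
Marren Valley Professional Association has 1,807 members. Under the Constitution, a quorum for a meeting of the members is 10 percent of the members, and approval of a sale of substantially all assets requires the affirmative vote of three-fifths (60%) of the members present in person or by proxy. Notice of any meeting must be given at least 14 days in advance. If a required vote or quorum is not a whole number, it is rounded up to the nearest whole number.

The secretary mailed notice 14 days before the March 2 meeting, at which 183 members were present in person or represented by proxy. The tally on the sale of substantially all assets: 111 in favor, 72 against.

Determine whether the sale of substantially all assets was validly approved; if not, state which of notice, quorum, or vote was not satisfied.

Valid — all requirements satisfied.

Notice: 14 days given; 14 required. Satisfied.
Quorum: 10% of 1,807 = 180.70, rounded up to 181; 183 present. Satisfied.
Vote: requires three-fifths of those present (183); 3/5 of 183 = 109.80, rounded up to 110, so 110 needed; 111 in favor. Satisfied.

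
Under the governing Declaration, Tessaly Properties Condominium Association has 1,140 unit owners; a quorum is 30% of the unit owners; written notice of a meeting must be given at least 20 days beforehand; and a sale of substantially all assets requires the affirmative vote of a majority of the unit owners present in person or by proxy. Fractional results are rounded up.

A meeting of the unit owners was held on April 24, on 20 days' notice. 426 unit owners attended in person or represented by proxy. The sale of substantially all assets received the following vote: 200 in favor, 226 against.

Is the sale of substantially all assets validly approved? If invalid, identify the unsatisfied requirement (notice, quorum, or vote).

Invalid — vote requirement not satisfied.

Notice: 20 days given; 20 required. Satisfied.
Quorum: 30% of 1,140 = 342; 426 present. Satisfied.
Vote: requires a majority of those present (426); a majority of 426 is 214, so 214 needed; 200 in favor. Not satisfied.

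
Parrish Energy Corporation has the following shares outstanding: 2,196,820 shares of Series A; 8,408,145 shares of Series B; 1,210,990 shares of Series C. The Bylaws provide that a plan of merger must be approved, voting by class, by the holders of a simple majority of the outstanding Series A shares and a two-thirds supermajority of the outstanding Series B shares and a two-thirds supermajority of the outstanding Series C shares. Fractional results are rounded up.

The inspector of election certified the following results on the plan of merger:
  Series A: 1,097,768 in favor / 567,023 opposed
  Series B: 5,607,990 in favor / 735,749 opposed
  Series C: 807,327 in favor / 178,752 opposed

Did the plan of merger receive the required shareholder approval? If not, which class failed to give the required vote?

Not approved — the Series A shares did not give the required vote.

Series A: a majority of 2196820 is 1098411; 1,098,411 required, 1,097,768 in favor — not approved.
Series B: 2/3 of 8408145 = 5605430; 5,605,430 required, 5,607,990 in favor — approved.
Series C: 2/3 of 1210990 = 807326.67, rounded up to 807327; 807,327 required, 807,327 in favor — approved.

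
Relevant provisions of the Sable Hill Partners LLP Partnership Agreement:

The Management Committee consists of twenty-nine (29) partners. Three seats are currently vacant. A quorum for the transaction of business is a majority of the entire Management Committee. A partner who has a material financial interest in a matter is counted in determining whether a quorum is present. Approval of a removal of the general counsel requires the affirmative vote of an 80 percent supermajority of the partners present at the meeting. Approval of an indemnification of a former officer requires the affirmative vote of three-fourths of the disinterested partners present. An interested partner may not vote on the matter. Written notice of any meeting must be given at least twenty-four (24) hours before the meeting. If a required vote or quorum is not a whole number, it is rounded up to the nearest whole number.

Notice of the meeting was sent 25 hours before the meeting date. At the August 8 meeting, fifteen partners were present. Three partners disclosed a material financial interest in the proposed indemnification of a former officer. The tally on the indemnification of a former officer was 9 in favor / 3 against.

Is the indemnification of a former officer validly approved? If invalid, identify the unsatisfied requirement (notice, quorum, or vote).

Notice: 25 hours given; 24 required (25 ≥ 24). Satisfied.
Quorum: 15 present (interested partners count toward quorum); quorum is 15. Satisfied.
Vote: the indemnification of a former officer requires three-fourths of the disinterested partners present (15 − 3 = 12). 3/4 of 12 = 9, so 9 affirmative votes are needed; 9 voted in favor. Satisfied.

Valid — all requirements satisfied.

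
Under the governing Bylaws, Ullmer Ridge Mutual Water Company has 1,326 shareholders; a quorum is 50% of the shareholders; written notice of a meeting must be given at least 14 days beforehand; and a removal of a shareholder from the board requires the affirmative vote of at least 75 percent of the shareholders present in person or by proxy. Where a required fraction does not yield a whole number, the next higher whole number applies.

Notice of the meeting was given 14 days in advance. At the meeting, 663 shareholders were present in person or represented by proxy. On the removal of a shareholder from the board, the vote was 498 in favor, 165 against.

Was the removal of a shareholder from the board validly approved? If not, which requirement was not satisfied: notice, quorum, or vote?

Notice: 14 days given; 14 required. Satisfied.
Quorum: 50% of 1,326 = 663; 663 present. Satisfied.
Vote: requires three-fourths of those present (663); 3/4 of 663 = 497.25, rounded up to 498, so 498 needed; 498 in favor. Satisfied.

Valid — all requirements satisfied.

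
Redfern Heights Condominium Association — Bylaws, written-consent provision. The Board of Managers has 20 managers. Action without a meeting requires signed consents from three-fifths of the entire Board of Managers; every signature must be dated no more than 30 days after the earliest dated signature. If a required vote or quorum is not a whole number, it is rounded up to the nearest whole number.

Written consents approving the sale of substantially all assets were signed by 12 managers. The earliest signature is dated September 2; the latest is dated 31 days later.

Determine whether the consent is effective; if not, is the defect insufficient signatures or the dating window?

Not effective — dating-window requirement not satisfied.

Signatures required: three-fifths of 20 — 3/5 of 20 = 12, so 12 needed; 12 signed. Sufficient.
Dating window: the latest signature is 31 days after the earliest; the limit is 30 days. Outside the window.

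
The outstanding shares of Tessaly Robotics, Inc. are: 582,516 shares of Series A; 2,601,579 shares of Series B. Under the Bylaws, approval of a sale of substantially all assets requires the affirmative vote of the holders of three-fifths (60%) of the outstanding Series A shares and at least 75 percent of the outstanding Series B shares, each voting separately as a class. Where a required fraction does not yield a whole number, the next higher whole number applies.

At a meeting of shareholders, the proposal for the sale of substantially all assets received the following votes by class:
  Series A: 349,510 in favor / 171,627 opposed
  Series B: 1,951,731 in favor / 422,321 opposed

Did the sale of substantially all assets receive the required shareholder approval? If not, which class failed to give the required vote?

Series A: 3/5 of 582516 = 349509.60, rounded up to 349510; 349,510 required, 349,510 in favor — approved.
Series B: 3/4 of 2601579 = 1951184.25, rounded up to 1951185; 1,951,185 required, 1,951,731 in favor — approved.

Approved — every class gave the required vote.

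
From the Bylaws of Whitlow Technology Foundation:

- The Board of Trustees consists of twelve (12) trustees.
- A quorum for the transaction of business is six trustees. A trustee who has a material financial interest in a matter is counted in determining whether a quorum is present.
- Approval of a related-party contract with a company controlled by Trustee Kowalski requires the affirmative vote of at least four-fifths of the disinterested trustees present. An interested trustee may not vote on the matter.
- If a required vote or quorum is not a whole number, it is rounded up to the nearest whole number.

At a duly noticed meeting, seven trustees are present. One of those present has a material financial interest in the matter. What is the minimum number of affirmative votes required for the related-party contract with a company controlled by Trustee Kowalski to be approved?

The related-party contract with a company controlled by Trustee Kowalski requires four-fifths of the disinterested trustees present (7 − 1 = 6).
4/5 of 6 = 4.80, rounded up to 5.

5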